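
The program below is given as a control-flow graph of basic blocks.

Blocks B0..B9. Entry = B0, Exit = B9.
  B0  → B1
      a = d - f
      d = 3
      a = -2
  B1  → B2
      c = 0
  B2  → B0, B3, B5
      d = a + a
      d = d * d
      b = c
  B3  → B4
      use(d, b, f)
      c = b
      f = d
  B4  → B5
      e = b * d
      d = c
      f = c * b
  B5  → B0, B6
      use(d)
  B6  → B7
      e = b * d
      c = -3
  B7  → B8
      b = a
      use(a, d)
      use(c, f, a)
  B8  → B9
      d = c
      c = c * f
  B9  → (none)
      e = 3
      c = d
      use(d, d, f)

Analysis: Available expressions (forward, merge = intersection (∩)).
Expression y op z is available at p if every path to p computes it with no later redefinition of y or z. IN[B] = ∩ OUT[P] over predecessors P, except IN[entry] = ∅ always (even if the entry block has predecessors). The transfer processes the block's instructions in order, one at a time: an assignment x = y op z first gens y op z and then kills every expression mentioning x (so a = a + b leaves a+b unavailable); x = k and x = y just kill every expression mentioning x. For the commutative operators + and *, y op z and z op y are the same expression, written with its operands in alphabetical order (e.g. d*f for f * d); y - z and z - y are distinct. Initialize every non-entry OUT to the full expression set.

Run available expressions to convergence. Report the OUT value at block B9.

Answer: {a+a}

Working:
Per-block solution:
  B0:  IN={}  OUT={}
  B1:  IN={}  OUT={}
  B2:  IN={}  OUT={a+a}
  B3:  IN={a+a}  OUT={a+a}
  B4:  IN={a+a}  OUT={a+a, b*c}
  B5:  IN={a+a}  OUT={a+a}
  B6:  IN={a+a}  OUT={a+a, b*d}
  B7:  IN={a+a, b*d}  OUT={a+a}
  B8:  IN={a+a}  OUT={a+a}
  B9:  IN={a+a}  OUT={a+a}

Merge at B9: IN[B9] = OUT[B8] = {a+a}
Applying B9's transfer function to that IN value gives OUT[B9] (row B9 above).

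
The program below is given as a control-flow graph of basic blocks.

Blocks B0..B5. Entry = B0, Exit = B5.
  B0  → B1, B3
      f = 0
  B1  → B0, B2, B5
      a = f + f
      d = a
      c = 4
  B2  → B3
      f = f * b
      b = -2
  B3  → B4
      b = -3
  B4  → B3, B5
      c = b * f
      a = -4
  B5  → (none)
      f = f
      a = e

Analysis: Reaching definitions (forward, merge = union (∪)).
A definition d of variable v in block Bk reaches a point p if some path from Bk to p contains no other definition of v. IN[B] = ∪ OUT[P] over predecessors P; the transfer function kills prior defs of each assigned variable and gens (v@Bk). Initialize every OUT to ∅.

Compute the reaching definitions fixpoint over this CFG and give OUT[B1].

Converged values:
  B0:   IN={a@B1, c@B1, d@B1, f@B0}   OUT={a@B1, c@B1, d@B1, f@B0}
  B1:   IN={a@B1, c@B1, d@B1, f@B0}   OUT={a@B1, c@B1, d@B1, f@B0}
  B2:   IN={a@B1, c@B1, d@B1, f@B0}   OUT={a@B1, b@B2, c@B1, d@B1, f@B2}
  B3:   IN={a@B1, a@B4, b@B2, b@B3, c@B1, c@B4, d@B1, f@B0, f@B2}   OUT={a@B1, a@B4, b@B3, c@B1, c@B4, d@B1, f@B0, f@B2}
  B4:   IN={a@B1, a@B4, b@B3, c@B1, c@B4, d@B1, f@B0, f@B2}   OUT={a@B4, b@B3, c@B4, d@B1, f@B0, f@B2}
  B5:   IN={a@B1, a@B4, b@B3, c@B1, c@B4, d@B1, f@B0, f@B2}   OUT={a@B5, b@B3, c@B1, c@B4, d@B1, f@B5}

Merge at B1: IN[B1] = OUT[B0] = {a@B1, c@B1, d@B1, f@B0}
Applying B1's transfer function to that IN value gives OUT[B1] (row B1 above).

Answer: {a@B1, c@B1, d@B1, f@B0}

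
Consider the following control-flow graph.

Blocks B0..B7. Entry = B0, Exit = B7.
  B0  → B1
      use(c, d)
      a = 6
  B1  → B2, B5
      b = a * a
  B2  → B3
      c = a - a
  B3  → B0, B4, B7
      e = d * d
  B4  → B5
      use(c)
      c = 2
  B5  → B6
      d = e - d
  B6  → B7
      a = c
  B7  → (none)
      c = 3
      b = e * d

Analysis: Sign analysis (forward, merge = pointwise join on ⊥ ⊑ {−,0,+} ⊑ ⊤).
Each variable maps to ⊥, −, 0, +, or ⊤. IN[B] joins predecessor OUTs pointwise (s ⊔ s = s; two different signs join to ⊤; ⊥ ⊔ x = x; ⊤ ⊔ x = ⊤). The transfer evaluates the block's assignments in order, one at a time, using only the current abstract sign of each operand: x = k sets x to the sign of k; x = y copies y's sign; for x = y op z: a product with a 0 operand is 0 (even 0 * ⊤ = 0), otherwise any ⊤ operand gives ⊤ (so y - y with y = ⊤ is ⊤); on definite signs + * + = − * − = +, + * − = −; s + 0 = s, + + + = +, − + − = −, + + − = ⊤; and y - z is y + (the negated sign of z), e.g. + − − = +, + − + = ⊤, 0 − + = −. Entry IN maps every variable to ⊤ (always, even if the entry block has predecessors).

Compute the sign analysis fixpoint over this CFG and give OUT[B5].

Converged values:
  B0:  IN=(all ⊤)  OUT={a:+; rest ⊤}
  B1:  IN={a:+; rest ⊤}  OUT={a:+, b:+; rest ⊤}
  B2:  IN={a:+, b:+; rest ⊤}  OUT={a:+, b:+; rest ⊤}
  B3:  IN={a:+, b:+; rest ⊤}  OUT={a:+, b:+; rest ⊤}
  B4:  IN={a:+, b:+; rest ⊤}  OUT={a:+, b:+, c:+; rest ⊤}
  B5:  IN={a:+, b:+; rest ⊤}  OUT={a:+, b:+; rest ⊤}
  B6:  IN={a:+, b:+; rest ⊤}  OUT={b:+; rest ⊤}
  B7:  IN={b:+; rest ⊤}  OUT={c:+; rest ⊤}

Merge at B5: IN[B5] = OUT[B1] ⊔ OUT[B4] = {a: +, b: +, c: ⊤, d: ⊤, e: ⊤, f: ⊤}
Applying B5's transfer function to that IN value gives OUT[B5] (row B5 above).

Answer: {a: +, b: +, c: ⊤, d: ⊤, e: ⊤, f: ⊤}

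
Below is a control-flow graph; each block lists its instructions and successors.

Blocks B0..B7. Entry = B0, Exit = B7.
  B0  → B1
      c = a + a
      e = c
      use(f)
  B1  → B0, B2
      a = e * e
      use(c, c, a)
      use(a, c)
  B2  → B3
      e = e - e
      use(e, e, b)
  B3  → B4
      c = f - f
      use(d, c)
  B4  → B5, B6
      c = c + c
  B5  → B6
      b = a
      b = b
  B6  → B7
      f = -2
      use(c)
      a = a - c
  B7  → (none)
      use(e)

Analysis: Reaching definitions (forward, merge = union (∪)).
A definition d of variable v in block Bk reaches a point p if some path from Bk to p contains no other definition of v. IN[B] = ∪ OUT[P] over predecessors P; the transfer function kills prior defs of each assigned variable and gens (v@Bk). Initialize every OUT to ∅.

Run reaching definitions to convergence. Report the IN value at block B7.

Answer: {a@B6, b@B5, c@B4, e@B2, f@B6}

Trace:
Converged values:
  B0:   IN={a@B1, c@B0, e@B0}   OUT={a@B1, c@B0, e@B0}
  B1:   IN={a@B1, c@B0, e@B0}   OUT={a@B1, c@B0, e@B0}
  B2:   IN={a@B1, c@B0, e@B0}   OUT={a@B1, c@B0, e@B2}
  B3:   IN={a@B1, c@B0, e@B2}   OUT={a@B1, c@B3, e@B2}
  B4:   IN={a@B1, c@B3, e@B2}   OUT={a@B1, c@B4, e@B2}
  B5:   IN={a@B1, c@B4, e@B2}   OUT={a@B1, b@B5, c@B4, e@B2}
  B6:   IN={a@B1, b@B5, c@B4, e@B2}   OUT={a@B6, b@B5, c@B4, e@B2, f@B6}
  B7:   IN={a@B6, b@B5, c@B4, e@B2, f@B6}   OUT={a@B6, b@B5, c@B4, e@B2, f@B6}

Merge at B7: IN[B7] = OUT[B6] = {a@B6, b@B5, c@B4, e@B2, f@B6}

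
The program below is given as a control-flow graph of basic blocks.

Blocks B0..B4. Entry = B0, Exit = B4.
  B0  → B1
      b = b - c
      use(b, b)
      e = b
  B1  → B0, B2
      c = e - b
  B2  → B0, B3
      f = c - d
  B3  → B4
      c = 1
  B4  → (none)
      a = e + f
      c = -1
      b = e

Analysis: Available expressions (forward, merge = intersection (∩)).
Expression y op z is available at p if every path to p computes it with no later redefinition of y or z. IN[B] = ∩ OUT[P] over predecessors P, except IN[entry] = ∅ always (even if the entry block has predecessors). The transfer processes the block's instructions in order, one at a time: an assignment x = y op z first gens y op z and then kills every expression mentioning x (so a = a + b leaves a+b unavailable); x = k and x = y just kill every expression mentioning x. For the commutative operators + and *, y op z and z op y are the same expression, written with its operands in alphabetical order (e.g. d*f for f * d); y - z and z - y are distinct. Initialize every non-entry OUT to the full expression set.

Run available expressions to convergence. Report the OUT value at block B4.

Answer: {e+f}

Derivation:
Per-block solution:
  B0:  IN={}  OUT={}
  B1:  IN={}  OUT={e-b}
  B2:  IN={e-b}  OUT={c-d, e-b}
  B3:  IN={c-d, e-b}  OUT={e-b}
  B4:  IN={e-b}  OUT={e+f}

Merge at B4: IN[B4] = OUT[B3] = {e-b}
Applying B4's transfer function to that IN value gives OUT[B4] (row B4 above).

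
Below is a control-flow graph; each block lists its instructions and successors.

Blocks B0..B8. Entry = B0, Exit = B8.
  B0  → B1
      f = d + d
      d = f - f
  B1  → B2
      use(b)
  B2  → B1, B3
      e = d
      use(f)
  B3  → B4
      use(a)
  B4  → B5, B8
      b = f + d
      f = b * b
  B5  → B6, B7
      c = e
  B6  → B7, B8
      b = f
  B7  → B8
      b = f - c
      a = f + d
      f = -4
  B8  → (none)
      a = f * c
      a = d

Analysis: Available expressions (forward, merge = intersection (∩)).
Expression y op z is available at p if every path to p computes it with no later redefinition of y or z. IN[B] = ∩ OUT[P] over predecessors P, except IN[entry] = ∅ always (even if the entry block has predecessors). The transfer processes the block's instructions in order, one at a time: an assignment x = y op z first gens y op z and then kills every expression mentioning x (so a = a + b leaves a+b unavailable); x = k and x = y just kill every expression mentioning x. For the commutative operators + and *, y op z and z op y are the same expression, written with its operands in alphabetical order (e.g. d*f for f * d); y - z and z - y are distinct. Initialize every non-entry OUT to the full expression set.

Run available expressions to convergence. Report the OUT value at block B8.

Converged values:
  B0:  IN={}  OUT={f-f}
  B1:  IN={f-f}  OUT={f-f}
  B2:  IN={f-f}  OUT={f-f}
  B3:  IN={f-f}  OUT={f-f}
  B4:  IN={f-f}  OUT={b*b}
  B5:  IN={b*b}  OUT={b*b}
  B6:  IN={b*b}  OUT={}
  B7:  IN={}  OUT={}
  B8:  IN={}  OUT={c*f}

Merge at B8: IN[B8] = OUT[B4] ∩ OUT[B6] ∩ OUT[B7] = {}
Applying B8's transfer function to that IN value gives OUT[B8] (row B8 above).

Answer: {c*f}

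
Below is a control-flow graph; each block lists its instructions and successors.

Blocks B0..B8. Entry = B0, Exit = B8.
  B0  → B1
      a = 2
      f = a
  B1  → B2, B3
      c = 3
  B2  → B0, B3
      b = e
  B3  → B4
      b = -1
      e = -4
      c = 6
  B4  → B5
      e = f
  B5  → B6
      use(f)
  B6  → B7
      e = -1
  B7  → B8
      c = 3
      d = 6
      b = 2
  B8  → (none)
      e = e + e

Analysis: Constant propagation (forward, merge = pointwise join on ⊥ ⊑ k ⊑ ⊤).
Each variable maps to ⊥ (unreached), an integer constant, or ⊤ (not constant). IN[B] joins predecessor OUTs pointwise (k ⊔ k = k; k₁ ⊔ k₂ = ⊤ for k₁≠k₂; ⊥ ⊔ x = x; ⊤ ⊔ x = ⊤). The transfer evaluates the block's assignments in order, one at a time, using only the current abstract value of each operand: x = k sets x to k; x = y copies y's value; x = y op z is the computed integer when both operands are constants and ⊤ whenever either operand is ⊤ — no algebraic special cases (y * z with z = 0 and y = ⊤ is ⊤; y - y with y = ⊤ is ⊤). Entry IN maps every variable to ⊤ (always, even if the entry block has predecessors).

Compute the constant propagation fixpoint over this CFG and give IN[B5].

Per-block solution:
  B0:  IN=(all ⊤)  OUT={a:2, f:2; rest ⊤}
  B1:  IN={a:2, f:2; rest ⊤}  OUT={a:2, c:3, f:2; rest ⊤}
  B2:  IN={a:2, c:3, f:2; rest ⊤}  OUT={a:2, c:3, f:2; rest ⊤}
  B3:  IN={a:2, c:3, f:2; rest ⊤}  OUT={a:2, b:-1, c:6, e:-4, f:2; rest ⊤}
  B4:  IN={a:2, b:-1, c:6, e:-4, f:2; rest ⊤}  OUT={a:2, b:-1, c:6, e:2, f:2; rest ⊤}
  B5:  IN={a:2, b:-1, c:6, e:2, f:2; rest ⊤}  OUT={a:2, b:-1, c:6, e:2, f:2; rest ⊤}
  B6:  IN={a:2, b:-1, c:6, e:2, f:2; rest ⊤}  OUT={a:2, b:-1, c:6, e:-1, f:2; rest ⊤}
  B7:  IN={a:2, b:-1, c:6, e:-1, f:2; rest ⊤}  OUT={a:2, b:2, c:3, d:6, e:-1, f:2; rest ⊤}
  B8:  IN={a:2, b:2, c:3, d:6, e:-1, f:2; rest ⊤}  OUT={a:2, b:2, c:3, d:6, e:-2, f:2; rest ⊤}

Merge at B5: IN[B5] = OUT[B4] = {a: 2, b: -1, c: 6, d: ⊤, e: 2, f: 2}

Answer: {a: 2, b: -1, c: 6, d: ⊤, e: 2, f: 2}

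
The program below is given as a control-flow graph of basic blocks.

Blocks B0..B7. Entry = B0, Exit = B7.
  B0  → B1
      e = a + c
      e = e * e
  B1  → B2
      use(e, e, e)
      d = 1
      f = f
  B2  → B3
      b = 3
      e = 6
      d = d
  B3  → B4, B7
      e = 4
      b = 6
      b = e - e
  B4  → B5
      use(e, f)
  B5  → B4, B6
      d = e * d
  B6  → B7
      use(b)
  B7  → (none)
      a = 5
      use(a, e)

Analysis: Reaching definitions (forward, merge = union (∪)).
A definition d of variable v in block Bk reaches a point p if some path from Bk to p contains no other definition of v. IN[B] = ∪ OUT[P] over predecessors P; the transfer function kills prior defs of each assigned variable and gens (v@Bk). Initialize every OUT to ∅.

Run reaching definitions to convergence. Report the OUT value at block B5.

Answer: {b@B3, d@B5, e@B3, f@B1}

Derivation:
Per-block solution:
  B0:  IN={}  OUT={e@B0}
  B1:  IN={e@B0}  OUT={d@B1, e@B0, f@B1}
  B2:  IN={d@B1, e@B0, f@B1}  OUT={b@B2, d@B2, e@B2, f@B1}
  B3:  IN={b@B2, d@B2, e@B2, f@B1}  OUT={b@B3, d@B2, e@B3, f@B1}
  B4:  IN={b@B3, d@B2, d@B5, e@B3, f@B1}  OUT={b@B3, d@B2, d@B5, e@B3, f@B1}
  B5:  IN={b@B3, d@B2, d@B5, e@B3, f@B1}  OUT={b@B3, d@B5, e@B3, f@B1}
  B6:  IN={b@B3, d@B5, e@B3, f@B1}  OUT={b@B3, d@B5, e@B3, f@B1}
  B7:  IN={b@B3, d@B2, d@B5, e@B3, f@B1}  OUT={a@B7, b@B3, d@B2, d@B5, e@B3, f@B1}

Merge at B5: IN[B5] = OUT[B4] = {b@B3, d@B2, d@B5, e@B3, f@B1}
Applying B5's transfer function to that IN value gives OUT[B5] (row B5 above).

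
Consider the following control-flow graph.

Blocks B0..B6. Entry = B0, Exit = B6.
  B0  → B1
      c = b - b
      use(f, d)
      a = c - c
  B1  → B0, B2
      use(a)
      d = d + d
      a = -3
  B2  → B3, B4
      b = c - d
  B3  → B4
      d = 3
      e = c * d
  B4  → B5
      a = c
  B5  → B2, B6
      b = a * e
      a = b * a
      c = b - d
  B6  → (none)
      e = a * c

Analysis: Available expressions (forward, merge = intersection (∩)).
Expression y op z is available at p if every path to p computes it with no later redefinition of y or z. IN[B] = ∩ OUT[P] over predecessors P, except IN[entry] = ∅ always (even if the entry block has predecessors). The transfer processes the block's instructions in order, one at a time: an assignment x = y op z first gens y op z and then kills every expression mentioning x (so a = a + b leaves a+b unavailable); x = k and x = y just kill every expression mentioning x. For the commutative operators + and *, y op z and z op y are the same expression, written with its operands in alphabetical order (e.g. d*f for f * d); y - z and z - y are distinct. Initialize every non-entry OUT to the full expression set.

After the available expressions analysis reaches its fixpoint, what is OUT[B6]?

Answer: {a*c, b-d}

Derivation:
Converged values:
  B0: | IN={} | OUT={b-b, c-c}
  B1: | IN={b-b, c-c} | OUT={b-b, c-c}
  B2: | IN={} | OUT={c-d}
  B3: | IN={c-d} | OUT={c*d}
  B4: | IN={} | OUT={}
  B5: | IN={} | OUT={b-d}
  B6: | IN={b-d} | OUT={a*c, b-d}

Merge at B6: IN[B6] = OUT[B5] = {b-d}
Applying B6's transfer function to that IN value gives OUT[B6] (row B6 above).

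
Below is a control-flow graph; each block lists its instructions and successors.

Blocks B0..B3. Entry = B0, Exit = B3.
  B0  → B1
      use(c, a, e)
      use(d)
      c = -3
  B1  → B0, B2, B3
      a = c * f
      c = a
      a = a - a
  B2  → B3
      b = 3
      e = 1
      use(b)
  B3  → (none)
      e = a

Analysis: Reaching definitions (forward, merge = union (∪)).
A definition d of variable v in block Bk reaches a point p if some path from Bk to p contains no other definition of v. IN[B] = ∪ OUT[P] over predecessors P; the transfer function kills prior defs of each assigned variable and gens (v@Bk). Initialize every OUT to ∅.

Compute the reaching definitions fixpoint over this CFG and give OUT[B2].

Answer: {a@B1, b@B2, c@B1, e@B2}

Working:
Per-block solution:
  B0: | IN={a@B1, c@B1} | OUT={a@B1, c@B0}
  B1: | IN={a@B1, c@B0} | OUT={a@B1, c@B1}
  B2: | IN={a@B1, c@B1} | OUT={a@B1, b@B2, c@B1, e@B2}
  B3: | IN={a@B1, b@B2, c@B1, e@B2} | OUT={a@B1, b@B2, c@B1, e@B3}

Merge at B2: IN[B2] = OUT[B1] = {a@B1, c@B1}
Applying B2's transfer function to that IN value gives OUT[B2] (row B2 above).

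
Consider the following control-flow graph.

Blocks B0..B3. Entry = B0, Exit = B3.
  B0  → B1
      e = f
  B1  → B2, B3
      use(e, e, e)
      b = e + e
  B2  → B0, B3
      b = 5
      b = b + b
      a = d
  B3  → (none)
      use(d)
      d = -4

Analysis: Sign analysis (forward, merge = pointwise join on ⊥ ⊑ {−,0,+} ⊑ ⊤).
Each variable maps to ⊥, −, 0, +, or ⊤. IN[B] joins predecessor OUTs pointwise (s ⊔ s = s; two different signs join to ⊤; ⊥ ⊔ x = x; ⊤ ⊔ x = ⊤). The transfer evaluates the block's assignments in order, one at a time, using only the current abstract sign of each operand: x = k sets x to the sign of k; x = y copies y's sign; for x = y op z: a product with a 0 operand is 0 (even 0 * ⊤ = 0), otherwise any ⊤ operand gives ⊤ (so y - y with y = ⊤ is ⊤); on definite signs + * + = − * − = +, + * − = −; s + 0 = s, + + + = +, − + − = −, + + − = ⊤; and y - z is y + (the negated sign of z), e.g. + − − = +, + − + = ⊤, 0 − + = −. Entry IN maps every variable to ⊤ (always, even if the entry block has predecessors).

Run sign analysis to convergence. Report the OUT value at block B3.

Answer: {a: ⊤, b: ⊤, c: ⊤, d: -, e: ⊤, f: ⊤}

Working:
Converged values:
  B0:   IN=(all ⊤)   OUT=(all ⊤)
  B1:   IN=(all ⊤)   OUT=(all ⊤)
  B2:   IN=(all ⊤)   OUT={b:+; rest ⊤}
  B3:   IN=(all ⊤)   OUT={d:-; rest ⊤}

Merge at B3: IN[B3] = OUT[B1] ⊔ OUT[B2] = {a: ⊤, b: ⊤, c: ⊤, d: ⊤, e: ⊤, f: ⊤}
Applying B3's transfer function to that IN value gives OUT[B3] (row B3 above).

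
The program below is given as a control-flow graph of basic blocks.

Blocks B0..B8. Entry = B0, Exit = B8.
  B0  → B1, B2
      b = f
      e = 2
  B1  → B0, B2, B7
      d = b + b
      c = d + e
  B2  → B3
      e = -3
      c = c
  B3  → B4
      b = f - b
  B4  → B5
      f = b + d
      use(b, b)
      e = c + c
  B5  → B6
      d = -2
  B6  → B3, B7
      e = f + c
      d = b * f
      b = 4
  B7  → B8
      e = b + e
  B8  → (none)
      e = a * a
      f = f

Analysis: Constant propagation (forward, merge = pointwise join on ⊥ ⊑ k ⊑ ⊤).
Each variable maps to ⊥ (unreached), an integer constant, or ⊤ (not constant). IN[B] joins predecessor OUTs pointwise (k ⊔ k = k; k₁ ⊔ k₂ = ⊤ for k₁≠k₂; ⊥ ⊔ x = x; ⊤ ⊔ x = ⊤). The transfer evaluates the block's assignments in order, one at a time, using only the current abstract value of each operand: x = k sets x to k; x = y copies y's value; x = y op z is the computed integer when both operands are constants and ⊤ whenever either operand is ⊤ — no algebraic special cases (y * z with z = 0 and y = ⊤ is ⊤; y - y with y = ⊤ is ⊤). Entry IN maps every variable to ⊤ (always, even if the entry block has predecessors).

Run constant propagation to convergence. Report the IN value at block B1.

Answer: {a: ⊤, b: ⊤, c: ⊤, d: ⊤, e: 2, f: ⊤}

Derivation:
Fixpoint table:
  B0: | IN=(all ⊤) | OUT={e:2; rest ⊤}
  B1: | IN={e:2; rest ⊤} | OUT={e:2; rest ⊤}
  B2: | IN={e:2; rest ⊤} | OUT={e:-3; rest ⊤}
  B3: | IN=(all ⊤) | OUT=(all ⊤)
  B4: | IN=(all ⊤) | OUT=(all ⊤)
  B5: | IN=(all ⊤) | OUT={d:-2; rest ⊤}
  B6: | IN={d:-2; rest ⊤} | OUT={b:4; rest ⊤}
  B7: | IN=(all ⊤) | OUT=(all ⊤)
  B8: | IN=(all ⊤) | OUT=(all ⊤)

Merge at B1: IN[B1] = OUT[B0] = {a: ⊤, b: ⊤, c: ⊤, d: ⊤, e: 2, f: ⊤}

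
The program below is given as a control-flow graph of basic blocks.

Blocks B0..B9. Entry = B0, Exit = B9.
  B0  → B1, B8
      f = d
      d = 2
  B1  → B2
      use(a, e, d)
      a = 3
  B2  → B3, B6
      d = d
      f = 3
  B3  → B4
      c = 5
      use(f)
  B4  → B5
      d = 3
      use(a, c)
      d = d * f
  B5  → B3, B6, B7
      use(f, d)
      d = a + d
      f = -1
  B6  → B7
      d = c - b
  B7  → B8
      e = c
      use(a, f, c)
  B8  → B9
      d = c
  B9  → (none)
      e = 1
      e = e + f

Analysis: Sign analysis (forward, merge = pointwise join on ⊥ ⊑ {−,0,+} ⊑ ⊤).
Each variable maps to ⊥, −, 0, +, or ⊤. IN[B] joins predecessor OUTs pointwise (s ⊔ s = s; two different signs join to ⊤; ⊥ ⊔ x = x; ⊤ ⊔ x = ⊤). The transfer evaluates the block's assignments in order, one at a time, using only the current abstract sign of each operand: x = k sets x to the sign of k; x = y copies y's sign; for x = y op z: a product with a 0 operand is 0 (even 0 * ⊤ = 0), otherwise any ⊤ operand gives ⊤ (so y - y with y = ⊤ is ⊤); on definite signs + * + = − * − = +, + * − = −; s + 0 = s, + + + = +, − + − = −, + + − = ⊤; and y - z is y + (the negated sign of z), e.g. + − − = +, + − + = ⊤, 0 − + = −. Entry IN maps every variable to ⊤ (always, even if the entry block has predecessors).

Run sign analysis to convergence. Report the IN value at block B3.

Answer: {a: +, b: ⊤, c: ⊤, d: ⊤, e: ⊤, f: ⊤}

Working:
Converged values:
  B0:   IN=(all ⊤)   OUT={d:+; rest ⊤}
  B1:   IN={d:+; rest ⊤}   OUT={a:+, d:+; rest ⊤}
  B2:   IN={a:+, d:+; rest ⊤}   OUT={a:+, d:+, f:+; rest ⊤}
  B3:   IN={a:+; rest ⊤}   OUT={a:+, c:+; rest ⊤}
  B4:   IN={a:+, c:+; rest ⊤}   OUT={a:+, c:+; rest ⊤}
  B5:   IN={a:+, c:+; rest ⊤}   OUT={a:+, c:+, f:-; rest ⊤}
  B6:   IN={a:+; rest ⊤}   OUT={a:+; rest ⊤}
  B7:   IN={a:+; rest ⊤}   OUT={a:+; rest ⊤}
  B8:   IN=(all ⊤)   OUT=(all ⊤)
  B9:   IN=(all ⊤)   OUT=(all ⊤)

Merge at B3: IN[B3] = OUT[B2] ⊔ OUT[B5] = {a: +, b: ⊤, c: ⊤, d: ⊤, e: ⊤, f: ⊤}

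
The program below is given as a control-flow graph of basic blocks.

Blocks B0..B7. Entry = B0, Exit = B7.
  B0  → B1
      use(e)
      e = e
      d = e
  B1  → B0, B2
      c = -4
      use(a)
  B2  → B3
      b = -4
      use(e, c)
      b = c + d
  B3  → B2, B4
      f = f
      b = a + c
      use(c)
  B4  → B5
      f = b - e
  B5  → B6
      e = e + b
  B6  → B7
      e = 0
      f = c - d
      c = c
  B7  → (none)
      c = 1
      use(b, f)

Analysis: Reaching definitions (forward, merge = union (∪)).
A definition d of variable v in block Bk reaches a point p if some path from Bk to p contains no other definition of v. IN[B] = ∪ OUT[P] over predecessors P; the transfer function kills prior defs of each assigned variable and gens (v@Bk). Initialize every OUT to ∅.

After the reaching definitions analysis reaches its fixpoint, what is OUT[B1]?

Fixpoint table:
  B0:   IN={c@B1, d@B0, e@B0}   OUT={c@B1, d@B0, e@B0}
  B1:   IN={c@B1, d@B0, e@B0}   OUT={c@B1, d@B0, e@B0}
  B2:   IN={b@B3, c@B1, d@B0, e@B0, f@B3}   OUT={b@B2, c@B1, d@B0, e@B0, f@B3}
  B3:   IN={b@B2, c@B1, d@B0, e@B0, f@B3}   OUT={b@B3, c@B1, d@B0, e@B0, f@B3}
  B4:   IN={b@B3, c@B1, d@B0, e@B0, f@B3}   OUT={b@B3, c@B1, d@B0, e@B0, f@B4}
  B5:   IN={b@B3, c@B1, d@B0, e@B0, f@B4}   OUT={b@B3, c@B1, d@B0, e@B5, f@B4}
  B6:   IN={b@B3, c@B1, d@B0, e@B5, f@B4}   OUT={b@B3, c@B6, d@B0, e@B6, f@B6}
  B7:   IN={b@B3, c@B6, d@B0, e@B6, f@B6}   OUT={b@B3, c@B7, d@B0, e@B6, f@B6}

Merge at B1: IN[B1] = OUT[B0] = {c@B1, d@B0, e@B0}
Applying B1's transfer function to that IN value gives OUT[B1] (row B1 above).

Answer: {c@B1, d@B0, e@B0}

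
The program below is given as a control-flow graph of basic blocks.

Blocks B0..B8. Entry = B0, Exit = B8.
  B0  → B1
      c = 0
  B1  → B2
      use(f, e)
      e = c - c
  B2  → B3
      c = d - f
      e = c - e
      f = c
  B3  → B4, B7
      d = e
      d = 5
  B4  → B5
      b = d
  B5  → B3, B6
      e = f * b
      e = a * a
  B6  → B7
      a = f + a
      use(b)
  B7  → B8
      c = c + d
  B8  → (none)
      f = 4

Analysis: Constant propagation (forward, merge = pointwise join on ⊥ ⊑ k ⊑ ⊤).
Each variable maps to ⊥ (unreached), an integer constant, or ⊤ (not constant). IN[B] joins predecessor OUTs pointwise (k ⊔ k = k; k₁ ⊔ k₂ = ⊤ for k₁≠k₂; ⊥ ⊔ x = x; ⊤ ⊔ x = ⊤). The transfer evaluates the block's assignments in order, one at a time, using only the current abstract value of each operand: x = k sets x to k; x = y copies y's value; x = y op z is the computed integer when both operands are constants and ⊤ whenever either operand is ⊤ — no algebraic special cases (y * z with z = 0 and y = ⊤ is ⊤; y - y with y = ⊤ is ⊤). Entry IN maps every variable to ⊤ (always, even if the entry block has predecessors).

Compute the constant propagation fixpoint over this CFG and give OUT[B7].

Answer: {a: ⊤, b: ⊤, c: ⊤, d: 5, e: ⊤, f: ⊤}

Working:
Per-block solution:
  B0: | IN=(all ⊤) | OUT={c:0; rest ⊤}
  B1: | IN={c:0; rest ⊤} | OUT={c:0, e:0; rest ⊤}
  B2: | IN={c:0, e:0; rest ⊤} | OUT=(all ⊤)
  B3: | IN=(all ⊤) | OUT={d:5; rest ⊤}
  B4: | IN={d:5; rest ⊤} | OUT={b:5, d:5; rest ⊤}
  B5: | IN={b:5, d:5; rest ⊤} | OUT={b:5, d:5; rest ⊤}
  B6: | IN={b:5, d:5; rest ⊤} | OUT={b:5, d:5; rest ⊤}
  B7: | IN={d:5; rest ⊤} | OUT={d:5; rest ⊤}
  B8: | IN={d:5; rest ⊤} | OUT={d:5, f:4; rest ⊤}

Merge at B7: IN[B7] = OUT[B3] ⊔ OUT[B6] = {a: ⊤, b: ⊤, c: ⊤, d: 5, e: ⊤, f: ⊤}
Applying B7's transfer function to that IN value gives OUT[B7] (row B7 above).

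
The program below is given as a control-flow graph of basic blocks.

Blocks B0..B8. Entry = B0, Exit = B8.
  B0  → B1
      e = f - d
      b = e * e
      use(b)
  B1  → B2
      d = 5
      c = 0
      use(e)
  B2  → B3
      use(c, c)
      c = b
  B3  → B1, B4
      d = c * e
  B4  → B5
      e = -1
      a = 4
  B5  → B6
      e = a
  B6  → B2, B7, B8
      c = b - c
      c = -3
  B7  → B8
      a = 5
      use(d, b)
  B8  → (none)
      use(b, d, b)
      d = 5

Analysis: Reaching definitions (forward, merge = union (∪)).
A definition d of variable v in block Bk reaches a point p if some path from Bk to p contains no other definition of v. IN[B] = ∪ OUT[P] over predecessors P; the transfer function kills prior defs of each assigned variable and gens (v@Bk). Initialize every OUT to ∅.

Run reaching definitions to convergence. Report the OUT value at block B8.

Answer: {a@B4, a@B7, b@B0, c@B6, d@B8, e@B5}

Derivation:
Converged values:
  B0: | IN={} | OUT={b@B0, e@B0}
  B1: | IN={a@B4, b@B0, c@B2, d@B3, e@B0, e@B5} | OUT={a@B4, b@B0, c@B1, d@B1, e@B0, e@B5}
  B2: | IN={a@B4, b@B0, c@B1, c@B6, d@B1, d@B3, e@B0, e@B5} | OUT={a@B4, b@B0, c@B2, d@B1, d@B3, e@B0, e@B5}
  B3: | IN={a@B4, b@B0, c@B2, d@B1, d@B3, e@B0, e@B5} | OUT={a@B4, b@B0, c@B2, d@B3, e@B0, e@B5}
  B4: | IN={a@B4, b@B0, c@B2, d@B3, e@B0, e@B5} | OUT={a@B4, b@B0, c@B2, d@B3, e@B4}
  B5: | IN={a@B4, b@B0, c@B2, d@B3, e@B4} | OUT={a@B4, b@B0, c@B2, d@B3, e@B5}
  B6: | IN={a@B4, b@B0, c@B2, d@B3, e@B5} | OUT={a@B4, b@B0, c@B6, d@B3, e@B5}
  B7: | IN={a@B4, b@B0, c@B6, d@B3, e@B5} | OUT={a@B7, b@B0, c@B6, d@B3, e@B5}
  B8: | IN={a@B4, a@B7, b@B0, c@B6, d@B3, e@B5} | OUT={a@B4, a@B7, b@B0, c@B6, d@B8, e@B5}

Merge at B8: IN[B8] = OUT[B6] ⊔ OUT[B7] = {a@B4, a@B7, b@B0, c@B6, d@B3, e@B5}
Applying B8's transfer function to that IN value gives OUT[B8] (row B8 above).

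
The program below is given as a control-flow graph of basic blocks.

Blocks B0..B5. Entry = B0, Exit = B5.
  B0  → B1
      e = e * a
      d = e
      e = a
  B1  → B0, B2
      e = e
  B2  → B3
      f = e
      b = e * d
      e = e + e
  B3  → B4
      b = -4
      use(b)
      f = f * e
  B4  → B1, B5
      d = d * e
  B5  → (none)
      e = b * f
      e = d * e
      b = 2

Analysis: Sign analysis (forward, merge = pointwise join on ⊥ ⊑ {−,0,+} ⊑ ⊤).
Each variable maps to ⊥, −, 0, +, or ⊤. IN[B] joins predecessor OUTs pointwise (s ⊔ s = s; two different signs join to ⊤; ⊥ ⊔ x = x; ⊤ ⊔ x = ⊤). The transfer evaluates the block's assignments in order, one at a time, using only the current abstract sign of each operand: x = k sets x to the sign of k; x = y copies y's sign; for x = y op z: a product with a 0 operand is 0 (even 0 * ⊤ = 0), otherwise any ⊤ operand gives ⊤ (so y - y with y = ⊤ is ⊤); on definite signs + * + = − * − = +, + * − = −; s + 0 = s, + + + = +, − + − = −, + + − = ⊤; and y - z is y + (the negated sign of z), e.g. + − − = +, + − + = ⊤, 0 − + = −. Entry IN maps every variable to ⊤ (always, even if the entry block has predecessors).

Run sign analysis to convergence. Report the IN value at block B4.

Answer: {a: ⊤, b: -, c: ⊤, d: ⊤, e: ⊤, f: ⊤}

Derivation:
Converged values:
  B0: | IN=(all ⊤) | OUT=(all ⊤)
  B1: | IN=(all ⊤) | OUT=(all ⊤)
  B2: | IN=(all ⊤) | OUT=(all ⊤)
  B3: | IN=(all ⊤) | OUT={b:-; rest ⊤}
  B4: | IN={b:-; rest ⊤} | OUT={b:-; rest ⊤}
  B5: | IN={b:-; rest ⊤} | OUT={b:+; rest ⊤}

Merge at B4: IN[B4] = OUT[B3] = {a: ⊤, b: -, c: ⊤, d: ⊤, e: ⊤, f: ⊤}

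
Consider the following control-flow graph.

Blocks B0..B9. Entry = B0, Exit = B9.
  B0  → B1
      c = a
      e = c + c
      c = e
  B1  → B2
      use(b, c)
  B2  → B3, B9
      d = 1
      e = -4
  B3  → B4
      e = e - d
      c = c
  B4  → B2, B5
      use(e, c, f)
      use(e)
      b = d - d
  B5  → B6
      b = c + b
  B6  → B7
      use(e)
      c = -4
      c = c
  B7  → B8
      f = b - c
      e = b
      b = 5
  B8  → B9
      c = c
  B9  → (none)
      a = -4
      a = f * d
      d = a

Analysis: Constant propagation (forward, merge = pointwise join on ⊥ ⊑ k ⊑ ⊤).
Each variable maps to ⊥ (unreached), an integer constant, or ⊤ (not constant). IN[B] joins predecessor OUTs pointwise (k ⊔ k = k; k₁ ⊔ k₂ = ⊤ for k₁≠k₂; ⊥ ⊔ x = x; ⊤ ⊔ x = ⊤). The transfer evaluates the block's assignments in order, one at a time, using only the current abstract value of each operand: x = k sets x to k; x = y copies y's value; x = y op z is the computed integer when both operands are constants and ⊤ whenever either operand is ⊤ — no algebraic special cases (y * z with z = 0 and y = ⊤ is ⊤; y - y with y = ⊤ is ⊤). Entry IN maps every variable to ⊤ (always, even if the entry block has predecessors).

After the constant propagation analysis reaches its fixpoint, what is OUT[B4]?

Converged values:
  B0:   IN=(all ⊤)   OUT=(all ⊤)
  B1:   IN=(all ⊤)   OUT=(all ⊤)
  B2:   IN=(all ⊤)   OUT={d:1, e:-4; rest ⊤}
  B3:   IN={d:1, e:-4; rest ⊤}   OUT={d:1, e:-5; rest ⊤}
  B4:   IN={d:1, e:-5; rest ⊤}   OUT={b:0, d:1, e:-5; rest ⊤}
  B5:   IN={b:0, d:1, e:-5; rest ⊤}   OUT={d:1, e:-5; rest ⊤}
  B6:   IN={d:1, e:-5; rest ⊤}   OUT={c:-4, d:1, e:-5; rest ⊤}
  B7:   IN={c:-4, d:1, e:-5; rest ⊤}   OUT={b:5, c:-4, d:1; rest ⊤}
  B8:   IN={b:5, c:-4, d:1; rest ⊤}   OUT={b:5, c:-4, d:1; rest ⊤}
  B9:   IN={d:1; rest ⊤}   OUT=(all ⊤)

Merge at B4: IN[B4] = OUT[B3] = {a: ⊤, b: ⊤, c: ⊤, d: 1, e: -5, f: ⊤}
Applying B4's transfer function to that IN value gives OUT[B4] (row B4 above).

Answer: {a: ⊤, b: 0, c: ⊤, d: 1, e: -5, f: ⊤}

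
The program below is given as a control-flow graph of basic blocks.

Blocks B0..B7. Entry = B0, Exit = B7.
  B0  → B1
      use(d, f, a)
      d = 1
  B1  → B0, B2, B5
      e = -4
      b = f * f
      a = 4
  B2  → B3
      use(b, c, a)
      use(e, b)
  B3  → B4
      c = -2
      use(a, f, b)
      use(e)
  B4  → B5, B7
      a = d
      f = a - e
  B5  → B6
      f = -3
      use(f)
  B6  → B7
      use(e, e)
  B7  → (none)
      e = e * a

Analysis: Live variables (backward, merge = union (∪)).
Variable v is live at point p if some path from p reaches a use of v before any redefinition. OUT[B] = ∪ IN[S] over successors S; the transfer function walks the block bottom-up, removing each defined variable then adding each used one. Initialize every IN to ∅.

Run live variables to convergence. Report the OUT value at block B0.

Converged values:
  B0:   IN={a, c, d, f}   OUT={c, d, f}
  B1:   IN={c, d, f}   OUT={a, b, c, d, e, f}
  B2:   IN={a, b, c, d, e, f}   OUT={a, b, d, e, f}
  B3:   IN={a, b, d, e, f}   OUT={d, e}
  B4:   IN={d, e}   OUT={a, e}
  B5:   IN={a, e}   OUT={a, e}
  B6:   IN={a, e}   OUT={a, e}
  B7:   IN={a, e}   OUT={}

Merge at B0: OUT[B0] = IN[B1] = {c, d, f}

Answer: {c, d, f}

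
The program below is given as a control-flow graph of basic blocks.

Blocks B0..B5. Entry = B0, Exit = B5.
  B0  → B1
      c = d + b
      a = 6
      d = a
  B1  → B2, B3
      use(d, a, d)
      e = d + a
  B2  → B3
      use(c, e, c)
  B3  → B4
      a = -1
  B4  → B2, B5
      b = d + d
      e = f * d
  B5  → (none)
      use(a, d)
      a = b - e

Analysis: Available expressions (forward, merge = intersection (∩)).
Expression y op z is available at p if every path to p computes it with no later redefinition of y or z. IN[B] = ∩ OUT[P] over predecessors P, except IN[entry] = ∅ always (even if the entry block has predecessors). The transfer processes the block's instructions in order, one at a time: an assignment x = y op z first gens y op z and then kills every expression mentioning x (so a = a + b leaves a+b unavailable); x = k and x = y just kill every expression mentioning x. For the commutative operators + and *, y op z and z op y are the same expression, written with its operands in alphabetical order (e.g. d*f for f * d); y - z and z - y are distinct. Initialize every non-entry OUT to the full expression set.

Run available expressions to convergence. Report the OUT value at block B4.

Per-block solution:
  B0:  IN={}  OUT={}
  B1:  IN={}  OUT={a+d}
  B2:  IN={}  OUT={}
  B3:  IN={}  OUT={}
  B4:  IN={}  OUT={d*f, d+d}
  B5:  IN={d*f, d+d}  OUT={b-e, d*f, d+d}

Merge at B4: IN[B4] = OUT[B3] = {}
Applying B4's transfer function to that IN value gives OUT[B4] (row B4 above).

Answer: {d*f, d+d}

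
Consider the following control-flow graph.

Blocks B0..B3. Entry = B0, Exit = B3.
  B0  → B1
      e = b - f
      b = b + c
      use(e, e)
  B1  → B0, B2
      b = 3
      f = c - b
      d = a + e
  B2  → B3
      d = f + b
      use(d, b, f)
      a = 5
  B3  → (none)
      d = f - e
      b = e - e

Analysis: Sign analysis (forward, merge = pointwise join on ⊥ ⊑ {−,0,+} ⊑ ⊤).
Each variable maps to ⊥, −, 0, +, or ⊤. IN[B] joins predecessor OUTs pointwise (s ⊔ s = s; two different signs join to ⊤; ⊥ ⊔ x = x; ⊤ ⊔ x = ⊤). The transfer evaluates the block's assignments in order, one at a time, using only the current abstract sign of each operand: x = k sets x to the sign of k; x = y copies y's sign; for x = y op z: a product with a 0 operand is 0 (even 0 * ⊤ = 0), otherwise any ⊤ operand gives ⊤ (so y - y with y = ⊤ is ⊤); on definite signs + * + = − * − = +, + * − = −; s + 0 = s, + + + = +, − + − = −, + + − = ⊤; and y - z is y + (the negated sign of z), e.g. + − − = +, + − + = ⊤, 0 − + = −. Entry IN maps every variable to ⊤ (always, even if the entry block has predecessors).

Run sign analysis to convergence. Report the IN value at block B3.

Answer: {a: +, b: +, c: ⊤, d: ⊤, e: ⊤, f: ⊤}

Derivation:
Converged values:
  B0:  IN=(all ⊤)  OUT=(all ⊤)
  B1:  IN=(all ⊤)  OUT={b:+; rest ⊤}
  B2:  IN={b:+; rest ⊤}  OUT={a:+, b:+; rest ⊤}
  B3:  IN={a:+, b:+; rest ⊤}  OUT={a:+; rest ⊤}

Merge at B3: IN[B3] = OUT[B2] = {a: +, b: +, c: ⊤, d: ⊤, e: ⊤, f: ⊤}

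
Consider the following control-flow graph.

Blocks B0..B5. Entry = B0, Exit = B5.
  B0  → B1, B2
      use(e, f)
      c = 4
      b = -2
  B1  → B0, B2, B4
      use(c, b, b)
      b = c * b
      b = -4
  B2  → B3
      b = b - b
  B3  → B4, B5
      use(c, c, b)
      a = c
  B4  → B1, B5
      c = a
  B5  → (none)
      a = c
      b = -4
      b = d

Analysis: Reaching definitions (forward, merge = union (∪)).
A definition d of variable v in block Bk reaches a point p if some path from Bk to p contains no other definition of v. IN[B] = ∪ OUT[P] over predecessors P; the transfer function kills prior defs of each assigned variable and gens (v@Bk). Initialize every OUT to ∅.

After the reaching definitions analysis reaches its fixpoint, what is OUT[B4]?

Fixpoint table:
  B0:  IN={a@B3, b@B1, c@B0, c@B4}  OUT={a@B3, b@B0, c@B0}
  B1:  IN={a@B3, b@B0, b@B1, b@B2, c@B0, c@B4}  OUT={a@B3, b@B1, c@B0, c@B4}
  B2:  IN={a@B3, b@B0, b@B1, c@B0, c@B4}  OUT={a@B3, b@B2, c@B0, c@B4}
  B3:  IN={a@B3, b@B2, c@B0, c@B4}  OUT={a@B3, b@B2, c@B0, c@B4}
  B4:  IN={a@B3, b@B1, b@B2, c@B0, c@B4}  OUT={a@B3, b@B1, b@B2, c@B4}
  B5:  IN={a@B3, b@B1, b@B2, c@B0, c@B4}  OUT={a@B5, b@B5, c@B0, c@B4}

Merge at B4: IN[B4] = OUT[B1] ⊔ OUT[B3] = {a@B3, b@B1, b@B2, c@B0, c@B4}
Applying B4's transfer function to that IN value gives OUT[B4] (row B4 above).

Answer: {a@B3, b@B1, b@B2, c@B4}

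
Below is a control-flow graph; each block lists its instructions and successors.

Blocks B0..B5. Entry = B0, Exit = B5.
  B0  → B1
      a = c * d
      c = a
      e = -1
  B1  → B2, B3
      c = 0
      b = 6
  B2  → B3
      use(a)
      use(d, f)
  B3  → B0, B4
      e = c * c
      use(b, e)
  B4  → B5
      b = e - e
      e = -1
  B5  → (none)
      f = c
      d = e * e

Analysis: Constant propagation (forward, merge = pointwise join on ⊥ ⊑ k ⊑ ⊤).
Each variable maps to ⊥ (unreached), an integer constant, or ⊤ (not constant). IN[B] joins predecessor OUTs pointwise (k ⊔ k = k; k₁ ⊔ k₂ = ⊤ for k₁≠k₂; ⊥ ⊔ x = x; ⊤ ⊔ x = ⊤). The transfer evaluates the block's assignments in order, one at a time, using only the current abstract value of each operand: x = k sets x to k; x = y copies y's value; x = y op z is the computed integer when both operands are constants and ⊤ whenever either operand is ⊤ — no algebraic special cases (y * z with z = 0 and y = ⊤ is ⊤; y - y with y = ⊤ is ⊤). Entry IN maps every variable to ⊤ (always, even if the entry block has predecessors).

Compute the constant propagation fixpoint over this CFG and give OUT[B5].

Fixpoint table:
  B0:   IN=(all ⊤)   OUT={e:-1; rest ⊤}
  B1:   IN={e:-1; rest ⊤}   OUT={b:6, c:0, e:-1; rest ⊤}
  B2:   IN={b:6, c:0, e:-1; rest ⊤}   OUT={b:6, c:0, e:-1; rest ⊤}
  B3:   IN={b:6, c:0, e:-1; rest ⊤}   OUT={b:6, c:0, e:0; rest ⊤}
  B4:   IN={b:6, c:0, e:0; rest ⊤}   OUT={b:0, c:0, e:-1; rest ⊤}
  B5:   IN={b:0, c:0, e:-1; rest ⊤}   OUT={b:0, c:0, d:1, e:-1, f:0; rest ⊤}

Merge at B5: IN[B5] = OUT[B4] = {a: ⊤, b: 0, c: 0, d: ⊤, e: -1, f: ⊤}
Applying B5's transfer function to that IN value gives OUT[B5] (row B5 above).

Answer: {a: ⊤, b: 0, c: 0, d: 1, e: -1, f: 0}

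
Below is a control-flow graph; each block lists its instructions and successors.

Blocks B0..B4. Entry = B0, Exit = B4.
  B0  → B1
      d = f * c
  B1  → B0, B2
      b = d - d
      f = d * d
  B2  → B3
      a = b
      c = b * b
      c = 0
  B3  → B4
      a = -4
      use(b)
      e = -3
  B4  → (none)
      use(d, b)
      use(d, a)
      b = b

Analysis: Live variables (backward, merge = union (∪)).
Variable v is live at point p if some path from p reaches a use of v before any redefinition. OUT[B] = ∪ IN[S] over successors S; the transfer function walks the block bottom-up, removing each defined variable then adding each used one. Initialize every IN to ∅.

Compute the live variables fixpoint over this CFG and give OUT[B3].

Answer: {a, b, d}

Trace:
Per-block solution:
  B0: | IN={c, f} | OUT={c, d}
  B1: | IN={c, d} | OUT={b, c, d, f}
  B2: | IN={b, d} | OUT={b, d}
  B3: | IN={b, d} | OUT={a, b, d}
  B4: | IN={a, b, d} | OUT={}

Merge at B3: OUT[B3] = IN[B4] = {a, b, d}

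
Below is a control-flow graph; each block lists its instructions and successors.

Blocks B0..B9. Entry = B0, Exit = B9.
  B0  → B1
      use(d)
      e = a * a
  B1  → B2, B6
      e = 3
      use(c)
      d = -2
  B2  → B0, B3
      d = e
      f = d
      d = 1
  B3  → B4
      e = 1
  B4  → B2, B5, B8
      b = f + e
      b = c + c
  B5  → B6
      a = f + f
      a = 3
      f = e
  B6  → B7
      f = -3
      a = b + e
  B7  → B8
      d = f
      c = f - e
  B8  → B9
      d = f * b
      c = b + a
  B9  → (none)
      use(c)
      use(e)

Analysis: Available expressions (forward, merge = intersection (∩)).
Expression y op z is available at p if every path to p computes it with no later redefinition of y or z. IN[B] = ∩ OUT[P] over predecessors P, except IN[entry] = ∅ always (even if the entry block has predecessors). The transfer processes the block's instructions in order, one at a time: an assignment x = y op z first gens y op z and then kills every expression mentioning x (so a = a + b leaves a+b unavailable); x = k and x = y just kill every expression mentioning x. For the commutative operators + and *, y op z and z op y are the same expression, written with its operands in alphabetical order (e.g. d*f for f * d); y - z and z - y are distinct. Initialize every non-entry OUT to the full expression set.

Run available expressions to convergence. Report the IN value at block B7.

Answer: {b+e}

Working:
Per-block solution:
  B0: | IN={} | OUT={a*a}
  B1: | IN={a*a} | OUT={a*a}
  B2: | IN={a*a} | OUT={a*a}
  B3: | IN={a*a} | OUT={a*a}
  B4: | IN={a*a} | OUT={a*a, c+c, e+f}
  B5: | IN={a*a, c+c, e+f} | OUT={c+c}
  B6: | IN={} | OUT={b+e}
  B7: | IN={b+e} | OUT={b+e, f-e}
  B8: | IN={} | OUT={a+b, b*f}
  B9: | IN={a+b, b*f} | OUT={a+b, b*f}

Merge at B7: IN[B7] = OUT[B6] = {b+e}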